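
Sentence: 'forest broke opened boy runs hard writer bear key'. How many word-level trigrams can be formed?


Word trigrams from [9] words:
  Trigram 1: (forest broke opened)
  Trigram 2: (broke opened boy)
  Trigram 3: (opened boy runs)
  Trigram 4: (boy runs hard)
  Trigram 5: (runs hard writer)
  Trigram 6: (hard writer bear)
  Trigram 7: (writer bear key)
Total word trigrams: 9 - 2 = 7

7


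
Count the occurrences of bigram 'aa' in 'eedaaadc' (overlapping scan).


Scanning 'eedaaadc' for bigram 'aa':
  Position 0: 'ee' -> no
  Position 1: 'ed' -> no
  Position 2: 'da' -> no
  Position 3: 'aa' -> MATCH
  Position 4: 'aa' -> MATCH
  Position 5: 'ad' -> no
  Position 6: 'dc' -> no
Total matches: 2

2


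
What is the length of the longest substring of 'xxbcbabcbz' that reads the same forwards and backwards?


Scanning 'xxbcbabcbz' for palindromic substrings.
Substring at positions 2-8: 'bcbabcb'.
Check: reverse('bcbabcb') = 'bcbabcb' -> palindrome confirmed.
Neighbouring characters ('x' / 'z') break symmetry, so it cannot extend further.
No longer palindromic substring exists; longest length = 7

7


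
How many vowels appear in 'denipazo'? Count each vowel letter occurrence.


Scanning each character of 'denipazo':
  Position 1: 'd' -> consonant (running count: 0)
  Position 2: 'e' -> vowel (running count: 1)
  Position 3: 'n' -> consonant (running count: 1)
  Position 4: 'i' -> vowel (running count: 2)
  Position 5: 'p' -> consonant (running count: 2)
  Position 6: 'a' -> vowel (running count: 3)
  Position 7: 'z' -> consonant (running count: 3)
  Position 8: 'o' -> vowel (running count: 4)
Total vowels: 4

4


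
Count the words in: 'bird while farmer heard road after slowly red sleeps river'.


Counting words by splitting on spaces:
  Word 1: 'bird'
  Word 2: 'while'
  Word 3: 'farmer'
  Word 4: 'heard'
  Word 5: 'road'
  Word 6: 'after'
  Word 7: 'slowly'
  Word 8: 'red'
  Word 9: 'sleeps'
  Word 10: 'river'
Total words: 10

10


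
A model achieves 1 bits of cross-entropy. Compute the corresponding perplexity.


Perplexity formula: PP = 2^H
H = 1
PP = 2^1
Steps: 2^1 = 2
PP = 2

2


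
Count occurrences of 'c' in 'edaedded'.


Scanning 'edaedded' for 'c':
  No matches found.
Total occurrences of 'c': 0

0


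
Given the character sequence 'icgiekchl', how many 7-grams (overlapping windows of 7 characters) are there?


String 'icgiekchl' has length L = 9.
Number of overlapping n-grams = L - n + 1
Substituting: 9 - 7 + 1 = 3

3


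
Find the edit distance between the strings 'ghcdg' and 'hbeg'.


Building DP table for s1='ghcdg' (len 5) and s2='hbeg' (len 4):
       h  b  e  g
    0  1  2  3  4
  g 1  1  2  3  3
  h 2  1  2  3  4
  c 3  2  2  3  4
  d 4  3  3  3  4
  g 5  4  4  4  3
Edit distance = dp[5][4] = 3

3


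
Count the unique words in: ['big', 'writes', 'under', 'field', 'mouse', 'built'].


Listing all tokens and tracking unique types:
  Token 1: 'big' -> NEW (unique so far: 1)
  Token 2: 'writes' -> NEW (unique so far: 2)
  Token 3: 'under' -> NEW (unique so far: 3)
  Token 4: 'field' -> NEW (unique so far: 4)
  Token 5: 'mouse' -> NEW (unique so far: 5)
  Token 6: 'built' -> NEW (unique so far: 6)
Unique types: ('big', 'built', 'field', 'mouse', 'under', 'writes')
Vocabulary size: 6

6


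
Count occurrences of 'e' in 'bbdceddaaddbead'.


Scanning 'bbdceddaaddbead' for 'e':
  Position 4: 'e' -> MATCH (count: 1)
  Position 12: 'e' -> MATCH (count: 2)
Total occurrences of 'e': 2

2


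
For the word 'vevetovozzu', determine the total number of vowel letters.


Scanning each character of 'vevetovozzu':
  Position 1: 'v' -> consonant (running count: 0)
  Position 2: 'e' -> vowel (running count: 1)
  Position 3: 'v' -> consonant (running count: 1)
  Position 4: 'e' -> vowel (running count: 2)
  Position 5: 't' -> consonant (running count: 2)
  Position 6: 'o' -> vowel (running count: 3)
  Position 7: 'v' -> consonant (running count: 3)
  Position 8: 'o' -> vowel (running count: 4)
  Position 9: 'z' -> consonant (running count: 4)
  Position 10: 'z' -> consonant (running count: 4)
  Position 11: 'u' -> vowel (running count: 5)
Total vowels: 5

5


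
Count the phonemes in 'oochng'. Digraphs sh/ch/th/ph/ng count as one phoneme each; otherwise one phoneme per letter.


Parsing 'oochng' greedily, digraphs first:
  'o' -> vowel phoneme (phonemes so far: 1)
  'o' -> vowel phoneme (phonemes so far: 2)
  'ch' -> digraph (1 consonant phoneme) (phonemes so far: 3)
  'ng' -> digraph (1 consonant phoneme) (phonemes so far: 4)
Total phonemes: 4

4


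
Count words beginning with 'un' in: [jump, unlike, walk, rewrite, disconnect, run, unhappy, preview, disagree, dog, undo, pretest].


Checking each word for prefix 'un':
  'jump' -> no (count: 0)
  'unlike' -> YES, starts with 'un' (count: 1)
  'walk' -> no (count: 1)
  'rewrite' -> no (count: 1)
  'disconnect' -> no (count: 1)
  'run' -> no (count: 1)
  'unhappy' -> YES, starts with 'un' (count: 2)
  'preview' -> no (count: 2)
  'disagree' -> no (count: 2)
  'dog' -> no (count: 2)
  'undo' -> YES, starts with 'un' (count: 3)
  'pretest' -> no (count: 3)
Total with prefix 'un': 3

3


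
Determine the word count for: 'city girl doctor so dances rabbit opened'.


Counting words by splitting on spaces:
  Word 1: 'city'
  Word 2: 'girl'
  Word 3: 'doctor'
  Word 4: 'so'
  Word 5: 'dances'
  Word 6: 'rabbit'
  Word 7: 'opened'
Total words: 7

7


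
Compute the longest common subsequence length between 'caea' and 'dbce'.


DP table for LCS of 'caea' and 'dbce':
       d  b  c  e
    0  0  0  0  0
  c 0  0  0  1  1
  a 0  0  0  1  1
  e 0  0  0  1  2
  a 0  0  0  1  2
LCS: 'ce'
LCS length = 2

2


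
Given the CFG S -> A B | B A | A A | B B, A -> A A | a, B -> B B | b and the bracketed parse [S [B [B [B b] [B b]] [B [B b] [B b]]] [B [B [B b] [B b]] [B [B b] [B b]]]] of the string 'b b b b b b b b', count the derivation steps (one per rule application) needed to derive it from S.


Every bracketed nonterminal node [X ...] in the tree is produced by exactly one rule application.
Reading the tree off as a leftmost derivation:
  Step 1: S  =>  B B   (applied S -> B B)
  Step 2: B B  =>  B B B   (applied B -> B B)
  Step 3: B B B  =>  B B B B   (applied B -> B B)
  Step 4: B B B B  =>  b B B B   (applied B -> b)
  Step 5: b B B B  =>  b b B B   (applied B -> b)
  Step 6: b b B B  =>  b b B B B   (applied B -> B B)
  Step 7: b b B B B  =>  b b b B B   (applied B -> b)
  Step 8: b b b B B  =>  b b b b B   (applied B -> b)
  Step 9: b b b b B  =>  b b b b B B   (applied B -> B B)
  Step 10: b b b b B B  =>  b b b b B B B   (applied B -> B B)
  Step 11: b b b b B B B  =>  b b b b b B B   (applied B -> b)
  Step 12: b b b b b B B  =>  b b b b b b B   (applied B -> b)
  Step 13: b b b b b b B  =>  b b b b b b B B   (applied B -> B B)
  Step 14: b b b b b b B B  =>  b b b b b b b B   (applied B -> b)
  Step 15: b b b b b b b B  =>  b b b b b b b b   (applied B -> b)
Final yield: b b b b b b b b
Total rewrite steps: 15

15


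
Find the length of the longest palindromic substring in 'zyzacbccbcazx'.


Scanning 'zyzacbccbcazx' for palindromic substrings.
Substring at positions 2-11: 'zacbccbcaz'.
Check: reverse('zacbccbcaz') = 'zacbccbcaz' -> palindrome confirmed.
Neighbouring characters ('y' / 'x') break symmetry, so it cannot extend further.
No longer palindromic substring exists; longest length = 10

10


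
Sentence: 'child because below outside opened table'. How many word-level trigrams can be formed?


Word trigrams from [6] words:
  Trigram 1: (child because below)
  Trigram 2: (because below outside)
  Trigram 3: (below outside opened)
  Trigram 4: (outside opened table)
Total word trigrams: 6 - 2 = 4

4


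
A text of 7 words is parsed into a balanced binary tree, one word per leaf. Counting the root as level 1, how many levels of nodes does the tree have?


In a balanced binary tree with n leaves the deepest leaf is ceil(log2(n)) edges below the root,
so counting node levels inclusive of root and leaves gives ceil(log2(n)) + 1 levels.
log2(7) = 2.8074
ceil(2.8074) = 3
levels = 3 + 1 = 4

4


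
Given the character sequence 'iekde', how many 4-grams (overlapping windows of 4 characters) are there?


String 'iekde' has length L = 5.
Number of overlapping n-grams = L - n + 1
Substituting: 5 - 4 + 1 = 2

2


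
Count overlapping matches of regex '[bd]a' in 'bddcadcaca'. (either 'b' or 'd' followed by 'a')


Pattern: [bd]a means either 'b' or 'd' followed by 'a'.
Scanning 'bddcadcaca' position-by-position:
  Pos 0: window 'bd' -> no
  Pos 1: window 'dd' -> no
  Pos 2: window 'dc' -> no
  Pos 3: window 'ca' -> no
  Pos 4: window 'ad' -> no
  Pos 5: window 'dc' -> no
  Pos 6: window 'ca' -> no
  Pos 7: window 'ac' -> no
  Pos 8: window 'ca' -> no
  Pos 9: window 'a' -> no
Total matches: 0

0


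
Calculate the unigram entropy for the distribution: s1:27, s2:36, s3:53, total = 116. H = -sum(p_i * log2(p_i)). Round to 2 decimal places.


Computing entropy H = -sum(p_i * log2(p_i)):
  s1: p = 27/116 = 0.2328, -p*log2(p) = 0.4895
  s2: p = 36/116 = 0.3103, -p*log2(p) = 0.5239
  s3: p = 53/116 = 0.4569, -p*log2(p) = 0.5163
H = sum of terms = 1.5297
Rounded to 2 decimals: 1.53

1.53


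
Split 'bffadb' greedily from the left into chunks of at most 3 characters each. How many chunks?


'bffadb' has 6 characters.
Chunking with max size 3:
  Chunk 1: 'bff' (positions 0-2)
  Chunk 2: 'adb' (positions 3-5)
Total chunks: ceil(6 / 3) = 2

2


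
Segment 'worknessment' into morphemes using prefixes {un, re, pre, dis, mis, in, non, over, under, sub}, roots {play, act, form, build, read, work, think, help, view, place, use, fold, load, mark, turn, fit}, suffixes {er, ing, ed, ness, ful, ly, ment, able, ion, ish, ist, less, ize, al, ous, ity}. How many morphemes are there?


Segmenting 'worknessment' against the inventory:
  'work' -> root (morpheme 1)
  'ness' -> suffix (morpheme 2)
  'ment' -> suffix (morpheme 3)
Total morphemes: 3

3


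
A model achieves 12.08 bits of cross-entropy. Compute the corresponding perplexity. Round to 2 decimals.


Perplexity formula: PP = 2^H
H = 12.08
PP = 2^12.08
Decompose: 2^12.08 = 2^12 * 2^0.08
2^12 = 4096, 2^0.08 ~ 1.0570180
PP ~ 4096 * 1.0570180 = 4329.5457280
Rounded to 2 decimals: 4329.55

4329.55


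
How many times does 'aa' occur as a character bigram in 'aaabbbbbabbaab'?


Scanning 'aaabbbbbabbaab' for bigram 'aa':
  Position 0: 'aa' -> MATCH
  Position 1: 'aa' -> MATCH
  Position 2: 'ab' -> no
  Position 3: 'bb' -> no
  Position 4: 'bb' -> no
  Position 5: 'bb' -> no
  Position 6: 'bb' -> no
  Position 7: 'ba' -> no
  Position 8: 'ab' -> no
  Position 9: 'bb' -> no
  Position 10: 'ba' -> no
  Position 11: 'aa' -> MATCH
  Position 12: 'ab' -> no
Total matches: 3

3


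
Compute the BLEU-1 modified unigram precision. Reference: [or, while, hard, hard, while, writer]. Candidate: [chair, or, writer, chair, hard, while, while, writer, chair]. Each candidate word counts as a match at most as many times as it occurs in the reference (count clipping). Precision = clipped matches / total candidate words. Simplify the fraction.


Reference word counts: {'hard': 2, 'or': 1, 'while': 2, 'writer': 1}
Checking each candidate word (with clipping):
  'chair' -> not in reference -> no match (matches: 0)
  'or' -> in reference (ref count 1, used 1/1) -> match (matches: 1)
  'writer' -> in reference (ref count 1, used 1/1) -> match (matches: 2)
  'chair' -> not in reference -> no match (matches: 2)
  'hard' -> in reference (ref count 2, used 1/2) -> match (matches: 3)
  'while' -> in reference (ref count 2, used 1/2) -> match (matches: 4)
  'while' -> in reference (ref count 2, used 2/2) -> match (matches: 5)
  'writer' -> ref count 1 already used up (1/1) -> clipped, no match (matches: 5)
  'chair' -> not in reference -> no match (matches: 5)
Clipped matches: 5, Candidate length: 9
Precision = 5/9

5/9


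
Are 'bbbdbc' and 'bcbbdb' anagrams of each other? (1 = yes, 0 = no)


Sort characters of 'bbbdbc': 'bbbbcd'
Sort characters of 'bcbbdb': 'bbbbcd'
Sorted forms match -> they ARE anagrams
Result: 1

1


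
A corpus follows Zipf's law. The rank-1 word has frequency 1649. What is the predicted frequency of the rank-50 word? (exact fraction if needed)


Zipf's law: freq(rank) = f1 / rank
f1 = 1649, rank = 50
freq = 1649 / 50
GCD(1649, 50) = 1
Simplified: 1649/50

1649/50


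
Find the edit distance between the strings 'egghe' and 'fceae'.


Building DP table for s1='egghe' (len 5) and s2='fceae' (len 5):
       f  c  e  a  e
    0  1  2  3  4  5
  e 1  1  2  2  3  4
  g 2  2  2  3  3  4
  g 3  3  3  3  4  4
  h 4  4  4  4  4  5
  e 5  5  5  4  5  4
Edit distance = dp[5][5] = 4

4


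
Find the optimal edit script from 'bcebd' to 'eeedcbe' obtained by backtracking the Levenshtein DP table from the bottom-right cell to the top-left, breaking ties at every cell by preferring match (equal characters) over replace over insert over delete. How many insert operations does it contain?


Edit distance = 5. Backtracking from cell (5, 7) with preference match > replace > insert > delete,
then listing the resulting alignment 'bcebd' -> 'eeedcbe' left to right:
  Step 1: replace b->e
  Step 2: replace c->e
  Step 3: keep 'e'
  Step 4: insert 'd' [insertion #1]
  Step 5: insert 'c' [insertion #2]
  Step 6: keep 'b'
  Step 7: replace d->e
Total insertions: 2

2


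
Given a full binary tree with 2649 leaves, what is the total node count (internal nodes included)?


Leaf nodes (terminals): 2649
Internal nodes = n - 1 = 2649 - 1 = 2648
Total = leaves + internal = 2649 + 2648 = 5297

5297


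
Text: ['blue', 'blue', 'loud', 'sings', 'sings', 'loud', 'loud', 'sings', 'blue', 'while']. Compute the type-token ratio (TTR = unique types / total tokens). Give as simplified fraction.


Tokens: 10
Unique types: ('blue', 'loud', 'sings', 'while') = 4
TTR = 4/10
Simplify: divide both by 2 -> 2/5
TTR = 2/5

2/5


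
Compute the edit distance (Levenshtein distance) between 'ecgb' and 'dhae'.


Building DP table for s1='ecgb' (len 4) and s2='dhae' (len 4):
       d  h  a  e
    0  1  2  3  4
  e 1  1  2  3  3
  c 2  2  2  3  4
  g 3  3  3  3  4
  b 4  4  4  4  4
Edit distance = dp[4][4] = 4

4


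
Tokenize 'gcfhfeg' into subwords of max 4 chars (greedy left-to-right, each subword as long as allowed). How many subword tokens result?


'gcfhfeg' has 7 characters.
Chunking with max size 4:
  Chunk 1: 'gcfh' (positions 0-3)
  Chunk 2: 'feg' (positions 4-6)
Total chunks: ceil(7 / 4) = 2

2


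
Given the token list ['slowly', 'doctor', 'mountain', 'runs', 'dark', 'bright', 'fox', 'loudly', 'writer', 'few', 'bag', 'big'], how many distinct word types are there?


Listing all tokens and tracking unique types:
  Token 1: 'slowly' -> NEW (unique so far: 1)
  Token 2: 'doctor' -> NEW (unique so far: 2)
  Token 3: 'mountain' -> NEW (unique so far: 3)
  Token 4: 'runs' -> NEW (unique so far: 4)
  Token 5: 'dark' -> NEW (unique so far: 5)
  Token 6: 'bright' -> NEW (unique so far: 6)
  Token 7: 'fox' -> NEW (unique so far: 7)
  Token 8: 'loudly' -> NEW (unique so far: 8)
  Token 9: 'writer' -> NEW (unique so far: 9)
  Token 10: 'few' -> NEW (unique so far: 10)
  Token 11: 'bag' -> NEW (unique so far: 11)
  Token 12: 'big' -> NEW (unique so far: 12)
Unique types: ('bag', 'big', 'bright', 'dark', 'doctor', 'few', 'fox', 'loudly', 'mountain', 'runs', 'slowly', 'writer')
Vocabulary size: 12

12


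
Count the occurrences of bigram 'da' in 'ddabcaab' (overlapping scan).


Scanning 'ddabcaab' for bigram 'da':
  Position 0: 'dd' -> no
  Position 1: 'da' -> MATCH
  Position 2: 'ab' -> no
  Position 3: 'bc' -> no
  Position 4: 'ca' -> no
  Position 5: 'aa' -> no
  Position 6: 'ab' -> no
Total matches: 1

1


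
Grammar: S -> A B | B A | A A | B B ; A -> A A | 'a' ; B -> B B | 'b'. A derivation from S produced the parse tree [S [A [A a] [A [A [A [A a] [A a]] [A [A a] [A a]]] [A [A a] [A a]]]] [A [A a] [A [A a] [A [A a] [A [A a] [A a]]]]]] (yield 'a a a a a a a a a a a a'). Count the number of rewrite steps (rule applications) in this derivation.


Every bracketed nonterminal node [X ...] in the tree is produced by exactly one rule application.
Reading the tree off as a leftmost derivation:
  Step 1: S  =>  A A   (applied S -> A A)
  Step 2: A A  =>  A A A   (applied A -> A A)
  Step 3: A A A  =>  a A A   (applied A -> a)
  Step 4: a A A  =>  a A A A   (applied A -> A A)
  Step 5: a A A A  =>  a A A A A   (applied A -> A A)
  Step 6: a A A A A  =>  a A A A A A   (applied A -> A A)
  Step 7: a A A A A A  =>  a a A A A A   (applied A -> a)
  Step 8: a a A A A A  =>  a a a A A A   (applied A -> a)
  Step 9: a a a A A A  =>  a a a A A A A   (applied A -> A A)
  Step 10: a a a A A A A  =>  a a a a A A A   (applied A -> a)
  Step 11: a a a a A A A  =>  a a a a a A A   (applied A -> a)
  Step 12: a a a a a A A  =>  a a a a a A A A   (applied A -> A A)
  Step 13: a a a a a A A A  =>  a a a a a a A A   (applied A -> a)
  Step 14: a a a a a a A A  =>  a a a a a a a A   (applied A -> a)
  Step 15: a a a a a a a A  =>  a a a a a a a A A   (applied A -> A A)
  Step 16: a a a a a a a A A  =>  a a a a a a a a A   (applied A -> a)
  Step 17: a a a a a a a a A  =>  a a a a a a a a A A   (applied A -> A A)
  Step 18: a a a a a a a a A A  =>  a a a a a a a a a A   (applied A -> a)
  Step 19: a a a a a a a a a A  =>  a a a a a a a a a A A   (applied A -> A A)
  Step 20: a a a a a a a a a A A  =>  a a a a a a a a a a A   (applied A -> a)
  Step 21: a a a a a a a a a a A  =>  a a a a a a a a a a A A   (applied A -> A A)
  Step 22: a a a a a a a a a a A A  =>  a a a a a a a a a a a A   (applied A -> a)
  Step 23: a a a a a a a a a a a A  =>  a a a a a a a a a a a a   (applied A -> a)
Final yield: a a a a a a a a a a a a
Total rewrite steps: 23

23


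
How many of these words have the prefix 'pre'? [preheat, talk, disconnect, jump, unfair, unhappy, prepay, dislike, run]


Checking each word for prefix 'pre':
  'preheat' -> YES, starts with 'pre' (count: 1)
  'talk' -> no (count: 1)
  'disconnect' -> no (count: 1)
  'jump' -> no (count: 1)
  'unfair' -> no (count: 1)
  'unhappy' -> no (count: 1)
  'prepay' -> YES, starts with 'pre' (count: 2)
  'dislike' -> no (count: 2)
  'run' -> no (count: 2)
Total with prefix 'pre': 2

2


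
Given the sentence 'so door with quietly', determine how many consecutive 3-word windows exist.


Word trigrams from [4] words:
  Trigram 1: (so door with)
  Trigram 2: (door with quietly)
Total word trigrams: 4 - 2 = 2

2


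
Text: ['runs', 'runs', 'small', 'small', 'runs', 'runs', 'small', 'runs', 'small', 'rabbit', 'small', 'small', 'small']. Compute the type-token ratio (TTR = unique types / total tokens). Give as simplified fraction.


Tokens: 13
Unique types: ('rabbit', 'runs', 'small') = 3
TTR = 3/13
Already in lowest terms.

3/13


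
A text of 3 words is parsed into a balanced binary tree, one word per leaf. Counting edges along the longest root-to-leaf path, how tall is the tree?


In a balanced binary tree with n leaves the deepest leaf is ceil(log2(n)) edges below the root.
log2(3) = 1.5850
ceil(1.5850) = 2
height (edges) = 2

2


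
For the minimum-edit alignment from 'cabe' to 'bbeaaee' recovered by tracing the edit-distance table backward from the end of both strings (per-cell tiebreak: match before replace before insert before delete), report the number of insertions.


Edit distance = 5. Backtracking from cell (4, 7) with preference match > replace > insert > delete,
then listing the resulting alignment 'cabe' -> 'bbeaaee' left to right:
  Step 1: insert 'b' [insertion #1]
  Step 2: insert 'b' [insertion #2]
  Step 3: insert 'e' [insertion #3]
  Step 4: replace c->a
  Step 5: keep 'a'
  Step 6: replace b->e
  Step 7: keep 'e'
Total insertions: 3

3


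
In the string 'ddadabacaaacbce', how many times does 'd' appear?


Scanning 'ddadabacaaacbce' for 'd':
  Position 0: 'd' -> MATCH (count: 1)
  Position 1: 'd' -> MATCH (count: 2)
  Position 3: 'd' -> MATCH (count: 3)
Total occurrences of 'd': 3

3


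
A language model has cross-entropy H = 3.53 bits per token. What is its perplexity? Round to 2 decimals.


Perplexity formula: PP = 2^H
H = 3.53
PP = 2^3.53
Decompose: 2^3.53 = 2^3 * 2^0.53
2^3 = 8, 2^0.53 ~ 1.4439292
PP ~ 8 * 1.4439292 = 11.5514336
Rounded to 2 decimals: 11.55

11.55


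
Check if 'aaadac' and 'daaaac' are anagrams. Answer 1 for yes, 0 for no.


Sort characters of 'aaadac': 'aaaacd'
Sort characters of 'daaaac': 'aaaacd'
Sorted forms match -> they ARE anagrams
Result: 1

1


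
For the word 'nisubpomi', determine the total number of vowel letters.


Scanning each character of 'nisubpomi':
  Position 1: 'n' -> consonant (running count: 0)
  Position 2: 'i' -> vowel (running count: 1)
  Position 3: 's' -> consonant (running count: 1)
  Position 4: 'u' -> vowel (running count: 2)
  Position 5: 'b' -> consonant (running count: 2)
  Position 6: 'p' -> consonant (running count: 2)
  Position 7: 'o' -> vowel (running count: 3)
  Position 8: 'm' -> consonant (running count: 3)
  Position 9: 'i' -> vowel (running count: 4)
Total vowels: 4

4


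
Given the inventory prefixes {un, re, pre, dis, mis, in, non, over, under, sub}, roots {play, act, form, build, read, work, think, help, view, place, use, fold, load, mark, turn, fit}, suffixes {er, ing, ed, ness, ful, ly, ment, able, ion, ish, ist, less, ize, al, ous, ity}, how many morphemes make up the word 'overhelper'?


Segmenting 'overhelper' against the inventory:
  'over' -> prefix (morpheme 1)
  'help' -> root (morpheme 2)
  'er' -> suffix (morpheme 3)
Total morphemes: 3

3


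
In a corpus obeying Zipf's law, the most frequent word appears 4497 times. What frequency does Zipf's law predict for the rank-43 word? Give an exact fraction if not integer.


Zipf's law: freq(rank) = f1 / rank
f1 = 4497, rank = 43
freq = 4497 / 43
GCD(4497, 43) = 1
Simplified: 4497/43

4497/43


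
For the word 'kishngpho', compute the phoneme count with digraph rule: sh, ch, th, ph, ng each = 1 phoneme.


Parsing 'kishngpho' greedily, digraphs first:
  'k' -> consonant phoneme (phonemes so far: 1)
  'i' -> vowel phoneme (phonemes so far: 2)
  'sh' -> digraph (1 consonant phoneme) (phonemes so far: 3)
  'ng' -> digraph (1 consonant phoneme) (phonemes so far: 4)
  'ph' -> digraph (1 consonant phoneme) (phonemes so far: 5)
  'o' -> vowel phoneme (phonemes so far: 6)
Total phonemes: 6

6


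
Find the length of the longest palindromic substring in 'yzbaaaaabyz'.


Scanning 'yzbaaaaabyz' for palindromic substrings.
Substring at positions 2-8: 'baaaaab'.
Check: reverse('baaaaab') = 'baaaaab' -> palindrome confirmed.
Neighbouring characters ('z' / 'y') break symmetry, so it cannot extend further.
No longer palindromic substring exists; longest length = 7

7


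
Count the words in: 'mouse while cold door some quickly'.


Counting words by splitting on spaces:
  Word 1: 'mouse'
  Word 2: 'while'
  Word 3: 'cold'
  Word 4: 'door'
  Word 5: 'some'
  Word 6: 'quickly'
Total words: 6

6


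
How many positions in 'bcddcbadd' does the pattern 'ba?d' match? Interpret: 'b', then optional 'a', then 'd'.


Pattern: ba?d means 'b', then optional 'a', then 'd'.
Scanning 'bcddcbadd' position-by-position:
  Pos 0: window 'bcd' -> no
  Pos 1: window 'cdd' -> no
  Pos 2: window 'ddc' -> no
  Pos 3: window 'dcb' -> no
  Pos 4: window 'cba' -> no
  Pos 5: window 'bad' -> MATCH
  Pos 6: window 'add' -> no
  Pos 7: window 'dd' -> no
  Pos 8: window 'd' -> no
Total matches: 1

1


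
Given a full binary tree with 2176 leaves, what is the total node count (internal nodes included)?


Leaf nodes (terminals): 2176
Internal nodes = n - 1 = 2176 - 1 = 2175
Total = leaves + internal = 2176 + 2175 = 4351

4351


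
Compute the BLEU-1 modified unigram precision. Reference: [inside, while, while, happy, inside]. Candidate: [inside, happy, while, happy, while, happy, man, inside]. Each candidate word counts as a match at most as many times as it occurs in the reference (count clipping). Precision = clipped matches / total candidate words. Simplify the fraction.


Reference word counts: {'happy': 1, 'inside': 2, 'while': 2}
Checking each candidate word (with clipping):
  'inside' -> in reference (ref count 2, used 1/2) -> match (matches: 1)
  'happy' -> in reference (ref count 1, used 1/1) -> match (matches: 2)
  'while' -> in reference (ref count 2, used 1/2) -> match (matches: 3)
  'happy' -> ref count 1 already used up (1/1) -> clipped, no match (matches: 3)
  'while' -> in reference (ref count 2, used 2/2) -> match (matches: 4)
  'happy' -> ref count 1 already used up (1/1) -> clipped, no match (matches: 4)
  'man' -> not in reference -> no match (matches: 4)
  'inside' -> in reference (ref count 2, used 2/2) -> match (matches: 5)
Clipped matches: 5, Candidate length: 8
Precision = 5/8

5/8


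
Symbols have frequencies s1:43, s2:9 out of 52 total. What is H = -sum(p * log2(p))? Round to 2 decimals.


Computing entropy H = -sum(p_i * log2(p_i)):
  s1: p = 43/52 = 0.8269, -p*log2(p) = 0.2267
  s2: p = 9/52 = 0.1731, -p*log2(p) = 0.4380
H = sum of terms = 0.6647
Rounded to 2 decimals: 0.66

0.66


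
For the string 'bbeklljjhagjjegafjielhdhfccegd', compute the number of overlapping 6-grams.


String 'bbeklljjhagjjegafjielhdhfccegd' has length L = 30.
Number of overlapping n-grams = L - n + 1
Substituting: 30 - 6 + 1 = 25

25


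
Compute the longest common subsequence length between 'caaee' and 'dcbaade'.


DP table for LCS of 'caaee' and 'dcbaade':
       d  c  b  a  a  d  e
    0  0  0  0  0  0  0  0
  c 0  0  1  1  1  1  1  1
  a 0  0  1  1  2  2  2  2
  a 0  0  1  1  2  3  3  3
  e 0  0  1  1  2  3  3  4
  e 0  0  1  1  2  3  3  4
LCS: 'caae'
LCS length = 4

4


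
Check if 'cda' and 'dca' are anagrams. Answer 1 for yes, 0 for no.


Sort characters of 'cda': 'acd'
Sort characters of 'dca': 'acd'
Sorted forms match -> they ARE anagrams
Result: 1

1


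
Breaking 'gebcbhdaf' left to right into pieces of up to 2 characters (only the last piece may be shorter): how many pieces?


'gebcbhdaf' has 9 characters.
Chunking with max size 2:
  Chunk 1: 'ge' (positions 0-1)
  Chunk 2: 'bc' (positions 2-3)
  Chunk 3: 'bh' (positions 4-5)
  Chunk 4: 'da' (positions 6-7)
  Chunk 5: 'f' (positions 8-8)
Total chunks: ceil(9 / 2) = 5

5


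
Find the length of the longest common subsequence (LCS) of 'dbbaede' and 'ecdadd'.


DP table for LCS of 'dbbaede' and 'ecdadd':
       e  c  d  a  d  d
    0  0  0  0  0  0  0
  d 0  0  0  1  1  1  1
  b 0  0  0  1  1  1  1
  b 0  0  0  1  1  1  1
  a 0  0  0  1  2  2  2
  e 0  1  1  1  2  2  2
  d 0  1  1  2  2  3  3
  e 0  1  1  2  2  3  3
LCS: 'dad'
LCS length = 3

3


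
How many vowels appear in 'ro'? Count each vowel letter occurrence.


Scanning each character of 'ro':
  Position 1: 'r' -> consonant (running count: 0)
  Position 2: 'o' -> vowel (running count: 1)
Total vowels: 1

1


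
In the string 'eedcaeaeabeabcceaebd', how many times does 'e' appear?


Scanning 'eedcaeaeabeabcceaebd' for 'e':
  Position 0: 'e' -> MATCH (count: 1)
  Position 1: 'e' -> MATCH (count: 2)
  Position 5: 'e' -> MATCH (count: 3)
  Position 7: 'e' -> MATCH (count: 4)
  Position 10: 'e' -> MATCH (count: 5)
  Position 15: 'e' -> MATCH (count: 6)
  Position 17: 'e' -> MATCH (count: 7)
Total occurrences of 'e': 7

7


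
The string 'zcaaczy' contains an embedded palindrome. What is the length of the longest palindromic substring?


Scanning 'zcaaczy' for palindromic substrings.
Substring at positions 0-5: 'zcaacz'.
Check: reverse('zcaacz') = 'zcaacz' -> palindrome confirmed.
Neighbouring characters ('-' / 'y') break symmetry, so it cannot extend further.
No longer palindromic substring exists; longest length = 6

6


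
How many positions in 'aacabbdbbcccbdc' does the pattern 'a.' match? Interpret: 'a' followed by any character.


Pattern: a. means 'a' followed by any character.
Scanning 'aacabbdbbcccbdc' position-by-position:
  Pos 0: window 'aa' -> MATCH
  Pos 1: window 'ac' -> MATCH
  Pos 2: window 'ca' -> no
  Pos 3: window 'ab' -> MATCH
  Pos 4: window 'bb' -> no
  Pos 5: window 'bd' -> no
  Pos 6: window 'db' -> no
  Pos 7: window 'bb' -> no
  Pos 8: window 'bc' -> no
  Pos 9: window 'cc' -> no
  Pos 10: window 'cc' -> no
  Pos 11: window 'cb' -> no
  Pos 12: window 'bd' -> no
  Pos 13: window 'dc' -> no
  Pos 14: window 'c' -> no
Total matches: 3

3


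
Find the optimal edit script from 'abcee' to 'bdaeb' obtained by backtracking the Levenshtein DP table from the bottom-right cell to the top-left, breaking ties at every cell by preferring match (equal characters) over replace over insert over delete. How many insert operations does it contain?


Edit distance = 4. Backtracking from cell (5, 5) with preference match > replace > insert > delete,
then listing the resulting alignment 'abcee' -> 'bdaeb' left to right:
  Step 1: replace a->b
  Step 2: replace b->d
  Step 3: replace c->a
  Step 4: keep 'e'
  Step 5: replace e->b
Total insertions: 0

0


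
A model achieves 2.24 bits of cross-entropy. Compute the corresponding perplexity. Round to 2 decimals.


Perplexity formula: PP = 2^H
H = 2.24
PP = 2^2.24
Decompose: 2^2.24 = 2^2 * 2^0.24
2^2 = 4, 2^0.24 ~ 1.1809927
PP ~ 4 * 1.1809927 = 4.7239708
Rounded to 2 decimals: 4.72

4.72


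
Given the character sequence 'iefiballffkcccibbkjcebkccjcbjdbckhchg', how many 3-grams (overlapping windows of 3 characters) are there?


String 'iefiballffkcccibbkjcebkccjcbjdbckhchg' has length L = 37.
Number of overlapping n-grams = L - n + 1
Substituting: 37 - 3 + 1 = 35

35


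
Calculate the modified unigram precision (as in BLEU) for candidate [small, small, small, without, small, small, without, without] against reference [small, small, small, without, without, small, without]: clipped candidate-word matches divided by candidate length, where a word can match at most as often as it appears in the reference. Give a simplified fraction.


Reference word counts: {'small': 4, 'without': 3}
Checking each candidate word (with clipping):
  'small' -> in reference (ref count 4, used 1/4) -> match (matches: 1)
  'small' -> in reference (ref count 4, used 2/4) -> match (matches: 2)
  'small' -> in reference (ref count 4, used 3/4) -> match (matches: 3)
  'without' -> in reference (ref count 3, used 1/3) -> match (matches: 4)
  'small' -> in reference (ref count 4, used 4/4) -> match (matches: 5)
  'small' -> ref count 4 already used up (4/4) -> clipped, no match (matches: 5)
  'without' -> in reference (ref count 3, used 2/3) -> match (matches: 6)
  'without' -> in reference (ref count 3, used 3/3) -> match (matches: 7)
Clipped matches: 7, Candidate length: 8
Precision = 7/8

7/8


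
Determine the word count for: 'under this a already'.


Counting words by splitting on spaces:
  Word 1: 'under'
  Word 2: 'this'
  Word 3: 'a'
  Word 4: 'already'
Total words: 4

4


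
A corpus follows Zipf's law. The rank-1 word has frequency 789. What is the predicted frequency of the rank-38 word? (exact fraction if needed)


Zipf's law: freq(rank) = f1 / rank
f1 = 789, rank = 38
freq = 789 / 38
GCD(789, 38) = 1
Simplified: 789/38

789/38


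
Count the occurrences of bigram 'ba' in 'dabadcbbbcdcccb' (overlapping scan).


Scanning 'dabadcbbbcdcccb' for bigram 'ba':
  Position 0: 'da' -> no
  Position 1: 'ab' -> no
  Position 2: 'ba' -> MATCH
  Position 3: 'ad' -> no
  Position 4: 'dc' -> no
  Position 5: 'cb' -> no
  Position 6: 'bb' -> no
  Position 7: 'bb' -> no
  Position 8: 'bc' -> no
  Position 9: 'cd' -> no
  Position 10: 'dc' -> no
  Position 11: 'cc' -> no
  Position 12: 'cc' -> no
  Position 13: 'cb' -> no
Total matches: 1

1


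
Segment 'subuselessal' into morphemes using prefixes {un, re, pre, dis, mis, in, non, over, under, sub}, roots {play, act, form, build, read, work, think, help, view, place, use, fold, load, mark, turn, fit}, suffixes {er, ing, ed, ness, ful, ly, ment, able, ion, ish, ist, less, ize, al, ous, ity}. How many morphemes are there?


Segmenting 'subuselessal' against the inventory:
  'sub' -> prefix (morpheme 1)
  'use' -> root (morpheme 2)
  'less' -> suffix (morpheme 3)
  'al' -> suffix (morpheme 4)
Total morphemes: 4

4


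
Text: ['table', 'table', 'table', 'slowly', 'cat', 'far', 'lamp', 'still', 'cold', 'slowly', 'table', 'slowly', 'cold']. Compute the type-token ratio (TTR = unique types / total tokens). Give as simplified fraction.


Tokens: 13
Unique types: ('cat', 'cold', 'far', 'lamp', 'slowly', 'still', 'table') = 7
TTR = 7/13
Already in lowest terms.

7/13


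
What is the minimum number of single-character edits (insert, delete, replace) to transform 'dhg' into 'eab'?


Building DP table for s1='dhg' (len 3) and s2='eab' (len 3):
       e  a  b
    0  1  2  3
  d 1  1  2  3
  h 2  2  2  3
  g 3  3  3  3
Edit distance = dp[3][3] = 3

3


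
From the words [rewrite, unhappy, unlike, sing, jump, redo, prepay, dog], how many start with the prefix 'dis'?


Checking each word for prefix 'dis':
  'rewrite' -> no (count: 0)
  'unhappy' -> no (count: 0)
  'unlike' -> no (count: 0)
  'sing' -> no (count: 0)
  'jump' -> no (count: 0)
  'redo' -> no (count: 0)
  'prepay' -> no (count: 0)
  'dog' -> no (count: 0)
Total with prefix 'dis': 0

0


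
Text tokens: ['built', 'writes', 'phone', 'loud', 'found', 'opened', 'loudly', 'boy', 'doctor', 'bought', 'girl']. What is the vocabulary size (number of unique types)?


Listing all tokens and tracking unique types:
  Token 1: 'built' -> NEW (unique so far: 1)
  Token 2: 'writes' -> NEW (unique so far: 2)
  Token 3: 'phone' -> NEW (unique so far: 3)
  Token 4: 'loud' -> NEW (unique so far: 4)
  Token 5: 'found' -> NEW (unique so far: 5)
  Token 6: 'opened' -> NEW (unique so far: 6)
  Token 7: 'loudly' -> NEW (unique so far: 7)
  Token 8: 'boy' -> NEW (unique so far: 8)
  Token 9: 'doctor' -> NEW (unique so far: 9)
  Token 10: 'bought' -> NEW (unique so far: 10)
  Token 11: 'girl' -> NEW (unique so far: 11)
Unique types: ('bought', 'boy', 'built', 'doctor', 'found', 'girl', 'loud', 'loudly', 'opened', 'phone', 'writes')
Vocabulary size: 11

11


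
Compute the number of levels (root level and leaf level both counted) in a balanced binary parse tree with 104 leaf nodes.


In a balanced binary tree with n leaves the deepest leaf is ceil(log2(n)) edges below the root,
so counting node levels inclusive of root and leaves gives ceil(log2(n)) + 1 levels.
log2(104) = 6.7004
ceil(6.7004) = 7
levels = 7 + 1 = 8

8


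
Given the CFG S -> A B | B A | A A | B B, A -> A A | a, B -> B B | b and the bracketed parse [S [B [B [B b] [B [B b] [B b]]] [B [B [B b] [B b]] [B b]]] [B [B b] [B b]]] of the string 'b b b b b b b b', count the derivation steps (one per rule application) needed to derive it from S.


Every bracketed nonterminal node [X ...] in the tree is produced by exactly one rule application.
Reading the tree off as a leftmost derivation:
  Step 1: S  =>  B B   (applied S -> B B)
  Step 2: B B  =>  B B B   (applied B -> B B)
  Step 3: B B B  =>  B B B B   (applied B -> B B)
  Step 4: B B B B  =>  b B B B   (applied B -> b)
  Step 5: b B B B  =>  b B B B B   (applied B -> B B)
  Step 6: b B B B B  =>  b b B B B   (applied B -> b)
  Step 7: b b B B B  =>  b b b B B   (applied B -> b)
  Step 8: b b b B B  =>  b b b B B B   (applied B -> B B)
  Step 9: b b b B B B  =>  b b b B B B B   (applied B -> B B)
  Step 10: b b b B B B B  =>  b b b b B B B   (applied B -> b)
  Step 11: b b b b B B B  =>  b b b b b B B   (applied B -> b)
  Step 12: b b b b b B B  =>  b b b b b b B   (applied B -> b)
  Step 13: b b b b b b B  =>  b b b b b b B B   (applied B -> B B)
  Step 14: b b b b b b B B  =>  b b b b b b b B   (applied B -> b)
  Step 15: b b b b b b b B  =>  b b b b b b b b   (applied B -> b)
Final yield: b b b b b b b b
Total rewrite steps: 15

15


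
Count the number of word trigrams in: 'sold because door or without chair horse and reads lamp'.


Word trigrams from [10] words:
  Trigram 1: (sold because door)
  Trigram 2: (because door or)
  Trigram 3: (door or without)
  Trigram 4: (or without chair)
  Trigram 5: (without chair horse)
  Trigram 6: (chair horse and)
  Trigram 7: (horse and reads)
  Trigram 8: (and reads lamp)
Total word trigrams: 10 - 2 = 8

8


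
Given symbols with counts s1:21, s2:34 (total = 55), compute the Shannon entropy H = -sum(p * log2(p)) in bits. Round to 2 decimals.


Computing entropy H = -sum(p_i * log2(p_i)):
  s1: p = 21/55 = 0.3818, -p*log2(p) = 0.5304
  s2: p = 34/55 = 0.6182, -p*log2(p) = 0.4290
H = sum of terms = 0.9594
Rounded to 2 decimals: 0.96

0.96


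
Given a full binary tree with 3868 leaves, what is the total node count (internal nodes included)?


Leaf nodes (terminals): 3868
Internal nodes = n - 1 = 3868 - 1 = 3867
Total = leaves + internal = 3868 + 3867 = 7735

7735


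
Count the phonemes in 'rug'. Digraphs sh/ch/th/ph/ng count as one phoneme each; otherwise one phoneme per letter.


Parsing 'rug' greedily, digraphs first:
  'r' -> consonant phoneme (phonemes so far: 1)
  'u' -> vowel phoneme (phonemes so far: 2)
  'g' -> consonant phoneme (phonemes so far: 3)
Total phonemes: 3

3


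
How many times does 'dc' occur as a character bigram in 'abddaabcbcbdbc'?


Scanning 'abddaabcbcbdbc' for bigram 'dc':
  Position 0: 'ab' -> no
  Position 1: 'bd' -> no
  Position 2: 'dd' -> no
  Position 3: 'da' -> no
  Position 4: 'aa' -> no
  Position 5: 'ab' -> no
  Position 6: 'bc' -> no
  Position 7: 'cb' -> no
  Position 8: 'bc' -> no
  Position 9: 'cb' -> no
  Position 10: 'bd' -> no
  Position 11: 'db' -> no
  Position 12: 'bc' -> no
Total matches: 0

0


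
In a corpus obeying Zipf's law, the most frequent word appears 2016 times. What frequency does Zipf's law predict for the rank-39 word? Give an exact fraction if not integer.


Zipf's law: freq(rank) = f1 / rank
f1 = 2016, rank = 39
freq = 2016 / 39
GCD(2016, 39) = 3
Simplified: 672/13

672/13


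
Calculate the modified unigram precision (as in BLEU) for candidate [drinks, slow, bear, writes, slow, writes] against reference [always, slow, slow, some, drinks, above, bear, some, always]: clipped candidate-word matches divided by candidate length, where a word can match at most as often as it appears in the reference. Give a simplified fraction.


Reference word counts: {'above': 1, 'always': 2, 'bear': 1, 'drinks': 1, 'slow': 2, 'some': 2}
Checking each candidate word (with clipping):
  'drinks' -> in reference (ref count 1, used 1/1) -> match (matches: 1)
  'slow' -> in reference (ref count 2, used 1/2) -> match (matches: 2)
  'bear' -> in reference (ref count 1, used 1/1) -> match (matches: 3)
  'writes' -> not in reference -> no match (matches: 3)
  'slow' -> in reference (ref count 2, used 2/2) -> match (matches: 4)
  'writes' -> not in reference -> no match (matches: 4)
Clipped matches: 4, Candidate length: 6
Precision = 4/6 = 2/3

2/3


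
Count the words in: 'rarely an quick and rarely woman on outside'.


Counting words by splitting on spaces:
  Word 1: 'rarely'
  Word 2: 'an'
  Word 3: 'quick'
  Word 4: 'and'
  Word 5: 'rarely'
  Word 6: 'woman'
  Word 7: 'on'
  Word 8: 'outside'
Total words: 8

8


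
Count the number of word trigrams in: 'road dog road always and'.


Word trigrams from [5] words:
  Trigram 1: (road dog road)
  Trigram 2: (dog road always)
  Trigram 3: (road always and)
Total word trigrams: 5 - 2 = 3

3


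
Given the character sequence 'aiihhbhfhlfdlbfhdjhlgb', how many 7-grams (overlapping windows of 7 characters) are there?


String 'aiihhbhfhlfdlbfhdjhlgb' has length L = 22.
Number of overlapping n-grams = L - n + 1
Substituting: 22 - 7 + 1 = 16

16


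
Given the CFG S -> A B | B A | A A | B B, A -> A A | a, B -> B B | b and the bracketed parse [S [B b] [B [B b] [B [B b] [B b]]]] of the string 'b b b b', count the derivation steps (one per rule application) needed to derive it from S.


Every bracketed nonterminal node [X ...] in the tree is produced by exactly one rule application.
Reading the tree off as a leftmost derivation:
  Step 1: S  =>  B B   (applied S -> B B)
  Step 2: B B  =>  b B   (applied B -> b)
  Step 3: b B  =>  b B B   (applied B -> B B)
  Step 4: b B B  =>  b b B   (applied B -> b)
  Step 5: b b B  =>  b b B B   (applied B -> B B)
  Step 6: b b B B  =>  b b b B   (applied B -> b)
  Step 7: b b b B  =>  b b b b   (applied B -> b)
Final yield: b b b b
Total rewrite steps: 7

7
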